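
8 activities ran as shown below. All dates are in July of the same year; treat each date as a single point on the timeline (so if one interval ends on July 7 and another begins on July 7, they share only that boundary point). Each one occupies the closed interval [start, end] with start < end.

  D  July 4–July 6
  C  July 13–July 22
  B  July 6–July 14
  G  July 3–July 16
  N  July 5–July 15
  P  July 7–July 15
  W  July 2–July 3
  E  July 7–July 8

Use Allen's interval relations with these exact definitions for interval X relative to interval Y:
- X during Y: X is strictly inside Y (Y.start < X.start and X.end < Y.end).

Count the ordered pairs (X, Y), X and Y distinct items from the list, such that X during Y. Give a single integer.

Checking all 56 ordered pairs for relation 'during'; matching pairs in alphabetical order:
(B, G): B during G ✓
(B, N): B during N ✓
(D, G): D during G ✓
(E, B): E during B ✓
(E, G): E during G ✓
(E, N): E during N ✓
(N, G): N during G ✓
(P, G): P during G ✓
Count: 8.

8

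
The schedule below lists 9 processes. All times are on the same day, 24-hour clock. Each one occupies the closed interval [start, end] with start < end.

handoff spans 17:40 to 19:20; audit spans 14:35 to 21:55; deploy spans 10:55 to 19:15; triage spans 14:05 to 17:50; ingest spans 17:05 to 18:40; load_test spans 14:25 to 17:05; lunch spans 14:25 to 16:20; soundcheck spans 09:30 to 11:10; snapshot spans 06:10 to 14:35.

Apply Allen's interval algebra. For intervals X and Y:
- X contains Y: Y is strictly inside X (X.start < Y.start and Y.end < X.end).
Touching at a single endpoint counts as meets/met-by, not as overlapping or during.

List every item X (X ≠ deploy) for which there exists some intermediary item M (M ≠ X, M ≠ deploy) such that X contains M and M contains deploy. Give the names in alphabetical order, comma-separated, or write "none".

Target deploy = [10:55, 19:15].
Intermediaries M with M contains deploy: none.
Union: none.

none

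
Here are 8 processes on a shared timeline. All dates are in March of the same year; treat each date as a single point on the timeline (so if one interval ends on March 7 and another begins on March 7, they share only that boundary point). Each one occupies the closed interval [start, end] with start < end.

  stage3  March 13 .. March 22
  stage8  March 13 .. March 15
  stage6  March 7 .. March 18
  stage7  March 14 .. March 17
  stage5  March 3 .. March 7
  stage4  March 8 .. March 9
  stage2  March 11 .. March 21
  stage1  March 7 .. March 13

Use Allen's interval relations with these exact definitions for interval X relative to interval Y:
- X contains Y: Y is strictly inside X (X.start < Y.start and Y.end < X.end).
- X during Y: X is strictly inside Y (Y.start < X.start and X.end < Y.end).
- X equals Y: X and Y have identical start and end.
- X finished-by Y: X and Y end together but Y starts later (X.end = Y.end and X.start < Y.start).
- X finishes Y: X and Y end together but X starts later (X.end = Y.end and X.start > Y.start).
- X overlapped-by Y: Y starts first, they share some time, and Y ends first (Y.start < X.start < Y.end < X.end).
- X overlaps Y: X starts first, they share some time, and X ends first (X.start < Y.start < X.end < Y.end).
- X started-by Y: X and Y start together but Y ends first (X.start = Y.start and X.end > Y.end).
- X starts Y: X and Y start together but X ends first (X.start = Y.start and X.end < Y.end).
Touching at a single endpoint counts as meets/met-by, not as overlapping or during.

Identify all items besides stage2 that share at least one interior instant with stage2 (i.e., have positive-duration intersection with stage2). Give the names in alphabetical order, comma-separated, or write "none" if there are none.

stage1, stage3, stage6, stage7, stage8

Target stage2 = [March 11, March 21].
stage1 [March 7, March 13] → overlaps → yes.
stage3 [March 13, March 22] → overlapped-by → yes.
stage4 [March 8, March 9] → before → no.
stage5 [March 3, March 7] → before → no.
stage6 [March 7, March 18] → overlaps → yes.
stage7 [March 14, March 17] → during → yes.
stage8 [March 13, March 15] → during → yes.
Result: stage1, stage3, stage6, stage7, stage8.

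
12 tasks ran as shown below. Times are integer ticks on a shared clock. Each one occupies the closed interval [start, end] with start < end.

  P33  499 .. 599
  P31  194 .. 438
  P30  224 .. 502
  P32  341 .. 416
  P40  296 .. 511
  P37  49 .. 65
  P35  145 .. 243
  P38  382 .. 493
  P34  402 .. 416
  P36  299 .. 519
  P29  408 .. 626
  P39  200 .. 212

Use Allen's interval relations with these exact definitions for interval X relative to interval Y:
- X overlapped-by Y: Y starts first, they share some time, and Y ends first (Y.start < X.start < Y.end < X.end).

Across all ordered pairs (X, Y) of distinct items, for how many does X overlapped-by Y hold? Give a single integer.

Checking all 132 ordered pairs for relation 'overlapped-by'; matching pairs in alphabetical order:
(P29, P30): P29 overlapped-by P30 ✓
(P29, P31): P29 overlapped-by P31 ✓
(P29, P32): P29 overlapped-by P32 ✓
(P29, P34): P29 overlapped-by P34 ✓
(P29, P36): P29 overlapped-by P36 ✓
(P29, P38): P29 overlapped-by P38 ✓
(P29, P40): P29 overlapped-by P40 ✓
(P30, P31): P30 overlapped-by P31 ✓
(P30, P35): P30 overlapped-by P35 ✓
(P31, P35): P31 overlapped-by P35 ✓
(P33, P30): P33 overlapped-by P30 ✓
(P33, P36): P33 overlapped-by P36 ✓
(P33, P40): P33 overlapped-by P40 ✓
(P36, P30): P36 overlapped-by P30 ✓
(P36, P31): P36 overlapped-by P31 ✓
(P36, P40): P36 overlapped-by P40 ✓
(P38, P31): P38 overlapped-by P31 ✓
(P38, P32): P38 overlapped-by P32 ✓
(P40, P30): P40 overlapped-by P30 ✓
(P40, P31): P40 overlapped-by P31 ✓
Count: 20.

20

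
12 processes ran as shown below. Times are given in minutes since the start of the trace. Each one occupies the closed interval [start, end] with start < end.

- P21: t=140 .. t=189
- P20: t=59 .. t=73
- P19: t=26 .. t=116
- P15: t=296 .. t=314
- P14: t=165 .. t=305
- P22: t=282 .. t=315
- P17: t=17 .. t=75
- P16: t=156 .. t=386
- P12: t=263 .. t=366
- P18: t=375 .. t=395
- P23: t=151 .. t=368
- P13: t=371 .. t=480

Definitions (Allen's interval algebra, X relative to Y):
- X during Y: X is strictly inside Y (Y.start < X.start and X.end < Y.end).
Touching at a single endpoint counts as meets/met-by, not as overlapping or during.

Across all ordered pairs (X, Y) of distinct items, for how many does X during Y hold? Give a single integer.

Checking all 132 ordered pairs for relation 'during'; matching pairs in alphabetical order:
(P12, P16): P12 during P16 ✓
(P12, P23): P12 during P23 ✓
(P14, P16): P14 during P16 ✓
(P14, P23): P14 during P23 ✓
(P15, P12): P15 during P12 ✓
(P15, P16): P15 during P16 ✓
(P15, P22): P15 during P22 ✓
(P15, P23): P15 during P23 ✓
(P18, P13): P18 during P13 ✓
(P20, P17): P20 during P17 ✓
(P20, P19): P20 during P19 ✓
(P22, P12): P22 during P12 ✓
(P22, P16): P22 during P16 ✓
(P22, P23): P22 during P23 ✓
Count: 14.

14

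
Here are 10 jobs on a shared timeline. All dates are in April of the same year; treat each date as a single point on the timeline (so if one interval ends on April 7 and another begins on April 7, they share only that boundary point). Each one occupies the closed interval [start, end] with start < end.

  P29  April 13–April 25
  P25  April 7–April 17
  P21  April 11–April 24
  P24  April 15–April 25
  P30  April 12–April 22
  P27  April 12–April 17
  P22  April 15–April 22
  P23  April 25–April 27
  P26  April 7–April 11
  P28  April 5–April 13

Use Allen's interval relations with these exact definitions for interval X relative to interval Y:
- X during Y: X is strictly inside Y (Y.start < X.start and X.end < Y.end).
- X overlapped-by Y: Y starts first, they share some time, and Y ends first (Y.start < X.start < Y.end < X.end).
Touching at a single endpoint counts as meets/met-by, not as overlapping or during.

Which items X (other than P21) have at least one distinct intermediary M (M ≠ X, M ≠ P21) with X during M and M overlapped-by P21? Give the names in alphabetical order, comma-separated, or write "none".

Target P21 = [April 11, April 24].
Intermediaries M with M overlapped-by P21: P24, P29.
Via P24 — items with X during P24: none.
Via P29 — items with X during P29: P22.
Union: P22.

P22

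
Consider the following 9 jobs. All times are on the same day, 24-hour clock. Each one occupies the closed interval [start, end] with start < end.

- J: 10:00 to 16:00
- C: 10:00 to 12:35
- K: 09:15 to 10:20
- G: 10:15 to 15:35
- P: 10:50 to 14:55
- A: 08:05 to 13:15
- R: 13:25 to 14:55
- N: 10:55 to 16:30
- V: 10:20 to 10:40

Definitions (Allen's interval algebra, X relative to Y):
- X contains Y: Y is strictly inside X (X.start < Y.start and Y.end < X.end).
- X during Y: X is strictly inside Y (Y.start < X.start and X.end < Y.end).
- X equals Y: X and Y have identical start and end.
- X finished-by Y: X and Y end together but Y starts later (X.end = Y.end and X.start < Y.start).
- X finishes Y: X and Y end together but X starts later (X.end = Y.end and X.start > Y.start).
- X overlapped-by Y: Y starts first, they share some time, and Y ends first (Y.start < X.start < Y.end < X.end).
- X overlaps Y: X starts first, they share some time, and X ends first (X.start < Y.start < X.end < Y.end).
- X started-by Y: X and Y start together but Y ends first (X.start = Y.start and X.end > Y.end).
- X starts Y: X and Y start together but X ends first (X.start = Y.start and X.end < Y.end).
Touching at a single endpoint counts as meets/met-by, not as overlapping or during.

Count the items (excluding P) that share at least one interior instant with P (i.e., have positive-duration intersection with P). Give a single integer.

Target P = [10:50, 14:55].
A [08:05, 13:15] → overlaps → counts.
C [10:00, 12:35] → overlaps → counts.
G [10:15, 15:35] → contains → counts.
J [10:00, 16:00] → contains → counts.
K [09:15, 10:20] → before → no.
N [10:55, 16:30] → overlapped-by → counts.
R [13:25, 14:55] → finishes → counts.
V [10:20, 10:40] → before → no.
Total: 6.

6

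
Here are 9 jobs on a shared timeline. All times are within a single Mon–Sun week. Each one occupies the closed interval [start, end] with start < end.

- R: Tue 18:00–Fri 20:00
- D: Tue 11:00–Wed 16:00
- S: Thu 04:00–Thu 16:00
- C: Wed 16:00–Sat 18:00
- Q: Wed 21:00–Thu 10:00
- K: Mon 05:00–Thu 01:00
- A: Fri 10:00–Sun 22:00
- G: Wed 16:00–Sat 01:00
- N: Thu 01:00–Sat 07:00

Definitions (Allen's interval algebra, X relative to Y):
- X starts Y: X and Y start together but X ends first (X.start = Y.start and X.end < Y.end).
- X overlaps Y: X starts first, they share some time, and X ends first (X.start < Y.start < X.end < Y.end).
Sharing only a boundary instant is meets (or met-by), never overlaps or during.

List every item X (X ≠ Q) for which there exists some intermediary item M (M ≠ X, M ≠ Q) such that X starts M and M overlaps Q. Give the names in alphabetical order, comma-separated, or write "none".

none

Target Q = [Wed 21:00, Thu 10:00].
Intermediaries M with M overlaps Q: K.
Via K — items with X starts K: none.
Union: none.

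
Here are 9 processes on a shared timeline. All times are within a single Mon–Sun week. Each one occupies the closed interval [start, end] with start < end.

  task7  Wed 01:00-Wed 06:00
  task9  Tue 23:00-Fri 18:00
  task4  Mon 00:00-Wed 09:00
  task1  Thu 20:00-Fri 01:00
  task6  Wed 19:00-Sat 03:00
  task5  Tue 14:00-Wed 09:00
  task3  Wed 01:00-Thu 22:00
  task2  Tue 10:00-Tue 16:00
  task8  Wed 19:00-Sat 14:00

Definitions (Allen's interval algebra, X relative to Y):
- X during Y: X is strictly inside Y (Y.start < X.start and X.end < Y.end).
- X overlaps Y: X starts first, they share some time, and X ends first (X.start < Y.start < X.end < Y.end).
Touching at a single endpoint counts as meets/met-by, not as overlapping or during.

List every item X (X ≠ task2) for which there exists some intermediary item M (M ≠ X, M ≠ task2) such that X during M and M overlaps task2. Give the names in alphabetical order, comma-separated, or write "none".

none

Target task2 = [Tue 10:00, Tue 16:00].
Intermediaries M with M overlaps task2: none.
Union: none.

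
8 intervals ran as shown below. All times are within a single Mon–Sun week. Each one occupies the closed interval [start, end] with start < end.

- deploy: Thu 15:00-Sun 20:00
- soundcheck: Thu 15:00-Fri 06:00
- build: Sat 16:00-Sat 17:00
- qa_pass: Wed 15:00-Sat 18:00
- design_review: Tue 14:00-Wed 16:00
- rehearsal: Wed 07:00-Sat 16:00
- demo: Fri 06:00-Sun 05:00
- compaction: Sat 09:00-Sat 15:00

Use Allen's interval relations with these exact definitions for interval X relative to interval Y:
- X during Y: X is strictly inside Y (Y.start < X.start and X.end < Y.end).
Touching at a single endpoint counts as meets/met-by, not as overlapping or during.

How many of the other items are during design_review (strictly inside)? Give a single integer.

0

Target design_review = [Tue 14:00, Wed 16:00].
build [Sat 16:00, Sat 17:00] → after → no.
compaction [Sat 09:00, Sat 15:00] → after → no.
demo [Fri 06:00, Sun 05:00] → after → no.
deploy [Thu 15:00, Sun 20:00] → after → no.
qa_pass [Wed 15:00, Sat 18:00] → overlapped-by → no.
rehearsal [Wed 07:00, Sat 16:00] → overlapped-by → no.
soundcheck [Thu 15:00, Fri 06:00] → after → no.
Total: 0.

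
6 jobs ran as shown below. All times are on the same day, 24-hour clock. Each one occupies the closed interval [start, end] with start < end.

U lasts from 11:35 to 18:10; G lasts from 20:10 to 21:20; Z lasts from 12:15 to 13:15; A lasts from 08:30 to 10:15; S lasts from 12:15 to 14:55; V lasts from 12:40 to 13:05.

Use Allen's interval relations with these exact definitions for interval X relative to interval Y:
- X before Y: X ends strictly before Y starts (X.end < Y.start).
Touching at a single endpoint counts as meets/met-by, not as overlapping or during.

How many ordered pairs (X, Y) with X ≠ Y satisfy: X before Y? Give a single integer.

Checking all 30 ordered pairs for relation 'before'; matching pairs in alphabetical order:
(A, G): A before G ✓
(A, S): A before S ✓
(A, U): A before U ✓
(A, V): A before V ✓
(A, Z): A before Z ✓
(S, G): S before G ✓
(U, G): U before G ✓
(V, G): V before G ✓
(Z, G): Z before G ✓
Count: 9.

9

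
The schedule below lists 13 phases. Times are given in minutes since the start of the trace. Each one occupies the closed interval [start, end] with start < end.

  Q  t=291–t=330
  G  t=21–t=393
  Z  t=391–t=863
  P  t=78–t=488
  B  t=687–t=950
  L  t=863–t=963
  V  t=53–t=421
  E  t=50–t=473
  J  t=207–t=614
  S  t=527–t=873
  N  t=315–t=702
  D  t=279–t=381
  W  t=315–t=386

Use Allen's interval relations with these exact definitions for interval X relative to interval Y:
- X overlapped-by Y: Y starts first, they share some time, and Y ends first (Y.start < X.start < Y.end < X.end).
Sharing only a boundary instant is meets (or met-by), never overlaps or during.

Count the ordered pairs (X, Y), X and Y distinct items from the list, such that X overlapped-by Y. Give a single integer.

Checking all 156 ordered pairs for relation 'overlapped-by'; matching pairs in alphabetical order:
(B, N): B overlapped-by N ✓
(B, S): B overlapped-by S ✓
(B, Z): B overlapped-by Z ✓
(E, G): E overlapped-by G ✓
(J, E): J overlapped-by E ✓
(J, G): J overlapped-by G ✓
(J, P): J overlapped-by P ✓
(J, V): J overlapped-by V ✓
(L, B): L overlapped-by B ✓
(L, S): L overlapped-by S ✓
(N, D): N overlapped-by D ✓
(N, E): N overlapped-by E ✓
(N, G): N overlapped-by G ✓
(N, J): N overlapped-by J ✓
(N, P): N overlapped-by P ✓
(N, Q): N overlapped-by Q ✓
(N, V): N overlapped-by V ✓
(P, E): P overlapped-by E ✓
(P, G): P overlapped-by G ✓
(P, V): P overlapped-by V ✓
(S, J): S overlapped-by J ✓
(S, N): S overlapped-by N ✓
(S, Z): S overlapped-by Z ✓
(V, G): V overlapped-by G ✓
... plus 8 further pairs not listed.
Count: 32.

32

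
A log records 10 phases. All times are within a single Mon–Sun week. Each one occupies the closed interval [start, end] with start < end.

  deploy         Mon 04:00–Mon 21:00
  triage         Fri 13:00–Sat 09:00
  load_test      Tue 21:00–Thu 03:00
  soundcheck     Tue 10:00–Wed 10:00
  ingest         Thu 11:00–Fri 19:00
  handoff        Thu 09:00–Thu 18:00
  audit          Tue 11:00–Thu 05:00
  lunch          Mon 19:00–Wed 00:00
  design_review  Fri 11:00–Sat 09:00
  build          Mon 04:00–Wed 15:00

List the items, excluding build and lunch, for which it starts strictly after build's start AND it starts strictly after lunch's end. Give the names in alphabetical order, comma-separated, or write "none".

design_review, handoff, ingest, triage

Conditions: its start is strictly after build's start (X.start > Mon 04:00) AND its start is strictly after lunch's end (X.start > Wed 00:00).
audit: start Tue 11:00 > Mon 04:00? ✓; start Tue 11:00 > Wed 00:00? ✗ → no.
deploy: start Mon 04:00 > Mon 04:00? ✗; start Mon 04:00 > Wed 00:00? ✗ → no.
design_review: start Fri 11:00 > Mon 04:00? ✓; start Fri 11:00 > Wed 00:00? ✓ → yes.
handoff: start Thu 09:00 > Mon 04:00? ✓; start Thu 09:00 > Wed 00:00? ✓ → yes.
ingest: start Thu 11:00 > Mon 04:00? ✓; start Thu 11:00 > Wed 00:00? ✓ → yes.
load_test: start Tue 21:00 > Mon 04:00? ✓; start Tue 21:00 > Wed 00:00? ✗ → no.
soundcheck: start Tue 10:00 > Mon 04:00? ✓; start Tue 10:00 > Wed 00:00? ✗ → no.
triage: start Fri 13:00 > Mon 04:00? ✓; start Fri 13:00 > Wed 00:00? ✓ → yes.
Result: design_review, handoff, ingest, triage.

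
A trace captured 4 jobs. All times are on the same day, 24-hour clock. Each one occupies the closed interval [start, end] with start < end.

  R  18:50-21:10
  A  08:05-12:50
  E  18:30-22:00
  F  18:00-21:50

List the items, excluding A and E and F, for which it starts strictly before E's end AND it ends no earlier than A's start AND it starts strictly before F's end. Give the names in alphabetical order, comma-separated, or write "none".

Conditions: its start is strictly before E's end (X.start < 22:00) AND its end is no earlier than A's start (X.end >= 08:05) AND its start is strictly before F's end (X.start < 21:50).
R: start 18:50 < 22:00? ✓; end 21:10 >= 08:05? ✓; start 18:50 < 21:50? ✓ → yes.
Result: R.

R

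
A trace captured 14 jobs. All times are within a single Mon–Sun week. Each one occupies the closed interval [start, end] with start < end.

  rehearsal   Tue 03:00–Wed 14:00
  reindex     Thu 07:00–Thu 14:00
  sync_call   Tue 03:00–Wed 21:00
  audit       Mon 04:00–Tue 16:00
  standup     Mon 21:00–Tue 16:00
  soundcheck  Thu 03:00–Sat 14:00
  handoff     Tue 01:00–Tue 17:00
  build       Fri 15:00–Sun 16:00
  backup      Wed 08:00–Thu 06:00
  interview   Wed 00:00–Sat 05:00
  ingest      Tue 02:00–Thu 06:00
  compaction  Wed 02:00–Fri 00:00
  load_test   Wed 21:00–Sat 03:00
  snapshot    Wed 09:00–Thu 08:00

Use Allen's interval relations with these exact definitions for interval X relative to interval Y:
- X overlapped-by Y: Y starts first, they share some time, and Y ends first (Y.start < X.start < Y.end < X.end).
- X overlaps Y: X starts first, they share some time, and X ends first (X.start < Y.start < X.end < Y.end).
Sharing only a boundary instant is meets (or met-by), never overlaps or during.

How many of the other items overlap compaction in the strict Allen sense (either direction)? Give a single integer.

5

Target compaction = [Wed 02:00, Fri 00:00].
audit [Mon 04:00, Tue 16:00] → before → no.
backup [Wed 08:00, Thu 06:00] → during → no.
build [Fri 15:00, Sun 16:00] → after → no.
handoff [Tue 01:00, Tue 17:00] → before → no.
ingest [Tue 02:00, Thu 06:00] → overlaps → counts.
interview [Wed 00:00, Sat 05:00] → contains → no.
load_test [Wed 21:00, Sat 03:00] → overlapped-by → counts.
rehearsal [Tue 03:00, Wed 14:00] → overlaps → counts.
reindex [Thu 07:00, Thu 14:00] → during → no.
snapshot [Wed 09:00, Thu 08:00] → during → no.
soundcheck [Thu 03:00, Sat 14:00] → overlapped-by → counts.
standup [Mon 21:00, Tue 16:00] → before → no.
sync_call [Tue 03:00, Wed 21:00] → overlaps → counts.
Total: 5.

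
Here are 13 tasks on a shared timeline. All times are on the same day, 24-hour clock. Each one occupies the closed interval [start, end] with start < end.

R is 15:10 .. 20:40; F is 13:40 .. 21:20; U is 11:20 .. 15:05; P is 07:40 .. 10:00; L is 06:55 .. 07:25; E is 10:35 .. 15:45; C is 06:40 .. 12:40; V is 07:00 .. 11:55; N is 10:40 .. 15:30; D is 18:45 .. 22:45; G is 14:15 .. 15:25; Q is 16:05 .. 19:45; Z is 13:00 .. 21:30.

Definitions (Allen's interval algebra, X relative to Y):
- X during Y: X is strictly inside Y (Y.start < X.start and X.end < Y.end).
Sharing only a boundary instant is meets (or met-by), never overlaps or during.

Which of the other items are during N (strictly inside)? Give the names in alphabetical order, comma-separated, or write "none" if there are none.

Target N = [10:40, 15:30].
C [06:40, 12:40] → overlaps → no.
D [18:45, 22:45] → after → no.
E [10:35, 15:45] → contains → no.
F [13:40, 21:20] → overlapped-by → no.
G [14:15, 15:25] → during → yes.
L [06:55, 07:25] → before → no.
P [07:40, 10:00] → before → no.
Q [16:05, 19:45] → after → no.
R [15:10, 20:40] → overlapped-by → no.
U [11:20, 15:05] → during → yes.
V [07:00, 11:55] → overlaps → no.
Z [13:00, 21:30] → overlapped-by → no.
Result: G, U.

G, U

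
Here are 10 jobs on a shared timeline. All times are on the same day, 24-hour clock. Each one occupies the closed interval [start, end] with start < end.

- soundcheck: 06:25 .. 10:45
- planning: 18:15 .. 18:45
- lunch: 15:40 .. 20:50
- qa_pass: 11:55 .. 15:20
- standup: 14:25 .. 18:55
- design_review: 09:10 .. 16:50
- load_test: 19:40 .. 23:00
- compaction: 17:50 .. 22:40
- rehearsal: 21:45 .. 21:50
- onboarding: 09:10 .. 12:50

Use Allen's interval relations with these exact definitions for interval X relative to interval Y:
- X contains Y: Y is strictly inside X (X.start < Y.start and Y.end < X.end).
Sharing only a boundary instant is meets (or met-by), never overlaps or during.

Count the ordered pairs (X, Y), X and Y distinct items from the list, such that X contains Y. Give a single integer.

6

Checking all 90 ordered pairs for relation 'contains'; matching pairs in alphabetical order:
(compaction, planning): compaction contains planning ✓
(compaction, rehearsal): compaction contains rehearsal ✓
(design_review, qa_pass): design_review contains qa_pass ✓
(load_test, rehearsal): load_test contains rehearsal ✓
(lunch, planning): lunch contains planning ✓
(standup, planning): standup contains planning ✓
Count: 6.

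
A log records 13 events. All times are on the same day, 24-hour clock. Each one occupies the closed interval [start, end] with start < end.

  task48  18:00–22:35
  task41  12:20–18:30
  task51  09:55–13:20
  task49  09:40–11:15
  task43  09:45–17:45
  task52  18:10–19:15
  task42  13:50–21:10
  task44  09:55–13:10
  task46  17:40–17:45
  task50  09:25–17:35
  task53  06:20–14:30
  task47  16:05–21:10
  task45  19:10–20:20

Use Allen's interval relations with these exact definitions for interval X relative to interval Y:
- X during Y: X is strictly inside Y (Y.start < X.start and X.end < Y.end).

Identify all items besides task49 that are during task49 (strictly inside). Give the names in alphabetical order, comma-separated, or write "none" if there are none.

none

Target task49 = [09:40, 11:15].
task41 [12:20, 18:30] → after → no.
task42 [13:50, 21:10] → after → no.
task43 [09:45, 17:45] → overlapped-by → no.
task44 [09:55, 13:10] → overlapped-by → no.
task45 [19:10, 20:20] → after → no.
task46 [17:40, 17:45] → after → no.
task47 [16:05, 21:10] → after → no.
task48 [18:00, 22:35] → after → no.
task50 [09:25, 17:35] → contains → no.
task51 [09:55, 13:20] → overlapped-by → no.
task52 [18:10, 19:15] → after → no.
task53 [06:20, 14:30] → contains → no.
Result: none.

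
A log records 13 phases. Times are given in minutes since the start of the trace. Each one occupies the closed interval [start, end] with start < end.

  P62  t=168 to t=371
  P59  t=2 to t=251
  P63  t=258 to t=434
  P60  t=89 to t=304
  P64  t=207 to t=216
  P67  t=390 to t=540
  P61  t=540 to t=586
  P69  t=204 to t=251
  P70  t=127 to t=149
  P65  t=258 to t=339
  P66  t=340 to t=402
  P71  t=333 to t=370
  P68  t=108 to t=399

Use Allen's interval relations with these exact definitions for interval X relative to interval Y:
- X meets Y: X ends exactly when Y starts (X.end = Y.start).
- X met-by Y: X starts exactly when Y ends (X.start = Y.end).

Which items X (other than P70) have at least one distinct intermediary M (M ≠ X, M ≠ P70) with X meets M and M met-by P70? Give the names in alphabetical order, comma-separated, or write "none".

Target P70 = [t=127, t=149].
Intermediaries M with M met-by P70: none.
Union: none.

none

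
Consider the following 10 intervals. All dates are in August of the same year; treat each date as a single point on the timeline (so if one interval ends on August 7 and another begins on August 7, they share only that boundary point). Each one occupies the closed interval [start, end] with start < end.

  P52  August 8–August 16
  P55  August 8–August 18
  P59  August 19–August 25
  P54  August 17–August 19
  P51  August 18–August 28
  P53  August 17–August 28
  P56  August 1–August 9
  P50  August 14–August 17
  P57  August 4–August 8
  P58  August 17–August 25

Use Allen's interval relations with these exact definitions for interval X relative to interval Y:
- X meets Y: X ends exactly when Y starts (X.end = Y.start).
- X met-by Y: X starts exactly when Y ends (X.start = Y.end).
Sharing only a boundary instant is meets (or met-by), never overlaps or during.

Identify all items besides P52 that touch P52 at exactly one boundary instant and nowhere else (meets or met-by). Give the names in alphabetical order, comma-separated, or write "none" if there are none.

Target P52 = [August 8, August 16].
P50 [August 14, August 17] → overlapped-by → no.
P51 [August 18, August 28] → after → no.
P53 [August 17, August 28] → after → no.
P54 [August 17, August 19] → after → no.
P55 [August 8, August 18] → started-by → no.
P56 [August 1, August 9] → overlaps → no.
P57 [August 4, August 8] → meets → yes.
P58 [August 17, August 25] → after → no.
P59 [August 19, August 25] → after → no.
Result: P57.

P57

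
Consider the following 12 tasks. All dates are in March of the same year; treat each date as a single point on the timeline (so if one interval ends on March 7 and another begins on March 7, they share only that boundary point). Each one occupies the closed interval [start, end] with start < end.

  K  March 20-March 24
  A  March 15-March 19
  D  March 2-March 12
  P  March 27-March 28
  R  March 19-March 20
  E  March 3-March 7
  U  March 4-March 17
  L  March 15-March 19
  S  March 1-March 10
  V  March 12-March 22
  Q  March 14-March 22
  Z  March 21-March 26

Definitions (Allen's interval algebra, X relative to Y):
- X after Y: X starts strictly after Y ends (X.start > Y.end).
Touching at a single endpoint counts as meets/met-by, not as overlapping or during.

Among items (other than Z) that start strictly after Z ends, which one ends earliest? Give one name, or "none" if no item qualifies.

P

Target Z = [March 21, March 26].
A [March 15, March 19] → before → excluded.
D [March 2, March 12] → before → excluded.
E [March 3, March 7] → before → excluded.
K [March 20, March 24] → overlaps → excluded.
L [March 15, March 19] → before → excluded.
P [March 27, March 28] → after → candidate.
Q [March 14, March 22] → overlaps → excluded.
R [March 19, March 20] → before → excluded.
S [March 1, March 10] → before → excluded.
U [March 4, March 17] → before → excluded.
V [March 12, March 22] → overlaps → excluded.
Among candidates, earliest end is March 28 → P.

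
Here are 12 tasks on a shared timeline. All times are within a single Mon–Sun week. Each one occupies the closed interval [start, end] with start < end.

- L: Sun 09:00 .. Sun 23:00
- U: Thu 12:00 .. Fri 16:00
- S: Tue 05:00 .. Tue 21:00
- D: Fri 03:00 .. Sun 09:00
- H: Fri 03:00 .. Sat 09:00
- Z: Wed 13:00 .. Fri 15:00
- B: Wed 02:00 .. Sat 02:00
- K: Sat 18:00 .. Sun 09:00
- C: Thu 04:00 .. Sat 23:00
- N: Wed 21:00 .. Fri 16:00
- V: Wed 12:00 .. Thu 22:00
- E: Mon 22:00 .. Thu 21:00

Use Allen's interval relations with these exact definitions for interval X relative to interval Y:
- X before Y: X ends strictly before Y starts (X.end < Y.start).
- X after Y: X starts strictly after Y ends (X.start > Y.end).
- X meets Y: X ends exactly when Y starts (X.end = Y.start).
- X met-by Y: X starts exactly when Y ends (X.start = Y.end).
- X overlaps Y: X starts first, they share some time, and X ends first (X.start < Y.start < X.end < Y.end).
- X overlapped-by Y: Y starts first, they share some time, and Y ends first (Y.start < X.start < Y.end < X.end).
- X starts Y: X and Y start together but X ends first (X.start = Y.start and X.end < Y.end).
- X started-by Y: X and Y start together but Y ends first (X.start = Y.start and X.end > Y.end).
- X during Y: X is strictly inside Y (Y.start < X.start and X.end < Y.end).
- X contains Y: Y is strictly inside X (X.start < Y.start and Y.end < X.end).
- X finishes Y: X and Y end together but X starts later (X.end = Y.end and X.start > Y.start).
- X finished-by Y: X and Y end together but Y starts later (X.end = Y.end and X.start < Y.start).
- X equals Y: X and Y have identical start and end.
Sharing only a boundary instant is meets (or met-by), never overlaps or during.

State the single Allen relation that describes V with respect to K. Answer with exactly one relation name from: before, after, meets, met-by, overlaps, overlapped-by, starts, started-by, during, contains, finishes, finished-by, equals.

before

V = [Wed 12:00, Thu 22:00]; K = [Sat 18:00, Sun 09:00].
Compare endpoints: V.start < K.start, V.start < K.end, V.end < K.start, V.end < K.end.
That pattern is 'before'.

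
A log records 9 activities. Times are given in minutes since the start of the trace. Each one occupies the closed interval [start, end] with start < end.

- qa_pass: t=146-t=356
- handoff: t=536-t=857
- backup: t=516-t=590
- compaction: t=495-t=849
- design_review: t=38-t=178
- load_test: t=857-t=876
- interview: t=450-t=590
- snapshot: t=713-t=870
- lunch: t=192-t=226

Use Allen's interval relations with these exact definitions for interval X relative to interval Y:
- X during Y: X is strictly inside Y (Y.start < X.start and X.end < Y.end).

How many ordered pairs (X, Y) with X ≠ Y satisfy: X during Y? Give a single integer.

2

Checking all 72 ordered pairs for relation 'during'; matching pairs in alphabetical order:
(backup, compaction): backup during compaction ✓
(lunch, qa_pass): lunch during qa_pass ✓
Count: 2.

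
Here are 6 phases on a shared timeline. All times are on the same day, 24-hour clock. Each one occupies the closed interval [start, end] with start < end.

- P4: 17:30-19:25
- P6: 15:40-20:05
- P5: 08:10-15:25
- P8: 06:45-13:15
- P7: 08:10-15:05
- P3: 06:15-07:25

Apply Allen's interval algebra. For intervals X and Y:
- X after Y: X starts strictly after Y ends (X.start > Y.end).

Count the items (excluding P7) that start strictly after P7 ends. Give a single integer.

Target P7 = [08:10, 15:05].
P3 [06:15, 07:25] → before → no.
P4 [17:30, 19:25] → after → counts.
P5 [08:10, 15:25] → started-by → no.
P6 [15:40, 20:05] → after → counts.
P8 [06:45, 13:15] → overlaps → no.
Total: 2.

2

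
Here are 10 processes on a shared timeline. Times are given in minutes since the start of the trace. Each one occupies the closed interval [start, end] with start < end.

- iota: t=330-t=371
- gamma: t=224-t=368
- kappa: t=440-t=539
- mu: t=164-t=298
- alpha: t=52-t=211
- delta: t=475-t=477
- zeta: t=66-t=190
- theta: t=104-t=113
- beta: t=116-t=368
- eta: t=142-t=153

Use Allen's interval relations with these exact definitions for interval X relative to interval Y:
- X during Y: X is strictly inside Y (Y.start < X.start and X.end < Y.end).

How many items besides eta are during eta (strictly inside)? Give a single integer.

0

Target eta = [t=142, t=153].
alpha [t=52, t=211] → contains → no.
beta [t=116, t=368] → contains → no.
delta [t=475, t=477] → after → no.
gamma [t=224, t=368] → after → no.
iota [t=330, t=371] → after → no.
kappa [t=440, t=539] → after → no.
mu [t=164, t=298] → after → no.
theta [t=104, t=113] → before → no.
zeta [t=66, t=190] → contains → no.
Total: 0.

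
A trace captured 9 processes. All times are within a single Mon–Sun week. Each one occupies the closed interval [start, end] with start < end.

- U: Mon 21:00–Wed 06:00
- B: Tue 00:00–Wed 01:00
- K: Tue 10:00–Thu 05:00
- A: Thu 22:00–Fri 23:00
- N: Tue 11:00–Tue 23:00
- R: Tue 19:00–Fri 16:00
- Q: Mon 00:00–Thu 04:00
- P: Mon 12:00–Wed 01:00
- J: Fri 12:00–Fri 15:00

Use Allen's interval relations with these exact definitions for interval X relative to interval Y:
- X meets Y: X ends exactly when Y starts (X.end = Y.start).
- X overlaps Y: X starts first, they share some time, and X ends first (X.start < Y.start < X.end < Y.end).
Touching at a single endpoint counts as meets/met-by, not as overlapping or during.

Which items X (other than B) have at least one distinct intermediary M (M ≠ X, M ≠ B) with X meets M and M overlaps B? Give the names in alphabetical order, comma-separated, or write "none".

Target B = [Tue 00:00, Wed 01:00].
Intermediaries M with M overlaps B: none.
Union: none.

none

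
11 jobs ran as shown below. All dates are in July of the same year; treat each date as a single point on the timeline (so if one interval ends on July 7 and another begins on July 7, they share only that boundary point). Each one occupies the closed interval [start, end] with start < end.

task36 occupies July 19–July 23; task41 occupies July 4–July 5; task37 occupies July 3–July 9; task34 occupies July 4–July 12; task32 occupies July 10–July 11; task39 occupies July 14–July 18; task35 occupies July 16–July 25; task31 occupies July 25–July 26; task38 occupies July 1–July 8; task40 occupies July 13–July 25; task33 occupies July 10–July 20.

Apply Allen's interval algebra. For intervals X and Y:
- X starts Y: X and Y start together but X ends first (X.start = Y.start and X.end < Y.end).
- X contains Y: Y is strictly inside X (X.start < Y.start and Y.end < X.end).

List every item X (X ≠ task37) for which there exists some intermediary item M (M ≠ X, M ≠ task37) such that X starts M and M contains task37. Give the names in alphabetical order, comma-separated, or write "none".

Target task37 = [July 3, July 9].
Intermediaries M with M contains task37: none.
Union: none.

none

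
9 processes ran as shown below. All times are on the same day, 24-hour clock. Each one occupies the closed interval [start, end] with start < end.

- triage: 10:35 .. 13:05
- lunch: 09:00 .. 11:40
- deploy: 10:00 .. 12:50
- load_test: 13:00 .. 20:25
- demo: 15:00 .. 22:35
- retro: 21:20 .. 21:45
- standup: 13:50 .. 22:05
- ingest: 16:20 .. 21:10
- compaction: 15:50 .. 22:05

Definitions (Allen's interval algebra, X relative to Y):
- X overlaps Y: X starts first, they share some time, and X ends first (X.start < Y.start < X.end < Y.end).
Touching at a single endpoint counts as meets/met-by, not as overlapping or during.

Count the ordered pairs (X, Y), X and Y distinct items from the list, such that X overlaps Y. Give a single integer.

Checking all 72 ordered pairs for relation 'overlaps'; matching pairs in alphabetical order:
(deploy, triage): deploy overlaps triage ✓
(load_test, compaction): load_test overlaps compaction ✓
(load_test, demo): load_test overlaps demo ✓
(load_test, ingest): load_test overlaps ingest ✓
(load_test, standup): load_test overlaps standup ✓
(lunch, deploy): lunch overlaps deploy ✓
(lunch, triage): lunch overlaps triage ✓
(standup, demo): standup overlaps demo ✓
(triage, load_test): triage overlaps load_test ✓
Count: 9.

9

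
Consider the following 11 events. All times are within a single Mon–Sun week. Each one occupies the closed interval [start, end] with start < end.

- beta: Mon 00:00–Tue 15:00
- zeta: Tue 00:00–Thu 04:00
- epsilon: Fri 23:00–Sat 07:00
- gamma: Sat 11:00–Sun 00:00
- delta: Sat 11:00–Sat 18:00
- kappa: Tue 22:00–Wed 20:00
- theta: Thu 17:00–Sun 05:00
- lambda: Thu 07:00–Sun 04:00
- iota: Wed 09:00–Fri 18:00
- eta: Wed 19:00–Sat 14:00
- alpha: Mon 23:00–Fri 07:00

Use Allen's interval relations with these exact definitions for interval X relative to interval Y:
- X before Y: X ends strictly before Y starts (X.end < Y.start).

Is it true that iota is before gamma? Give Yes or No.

iota = [Wed 09:00, Fri 18:00], gamma = [Sat 11:00, Sun 00:00].
Actual relation of iota to gamma: before.
Asked whether 'before' holds → Yes.

Yes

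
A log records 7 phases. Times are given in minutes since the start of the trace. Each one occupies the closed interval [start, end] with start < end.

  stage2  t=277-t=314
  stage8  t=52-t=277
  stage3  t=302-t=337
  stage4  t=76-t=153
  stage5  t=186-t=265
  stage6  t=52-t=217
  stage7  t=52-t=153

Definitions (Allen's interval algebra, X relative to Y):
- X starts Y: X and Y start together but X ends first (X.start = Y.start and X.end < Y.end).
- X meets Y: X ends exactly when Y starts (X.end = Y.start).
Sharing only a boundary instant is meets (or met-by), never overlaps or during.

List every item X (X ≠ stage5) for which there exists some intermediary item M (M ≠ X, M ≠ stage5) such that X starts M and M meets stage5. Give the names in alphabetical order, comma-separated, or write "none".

none

Target stage5 = [t=186, t=265].
Intermediaries M with M meets stage5: none.
Union: none.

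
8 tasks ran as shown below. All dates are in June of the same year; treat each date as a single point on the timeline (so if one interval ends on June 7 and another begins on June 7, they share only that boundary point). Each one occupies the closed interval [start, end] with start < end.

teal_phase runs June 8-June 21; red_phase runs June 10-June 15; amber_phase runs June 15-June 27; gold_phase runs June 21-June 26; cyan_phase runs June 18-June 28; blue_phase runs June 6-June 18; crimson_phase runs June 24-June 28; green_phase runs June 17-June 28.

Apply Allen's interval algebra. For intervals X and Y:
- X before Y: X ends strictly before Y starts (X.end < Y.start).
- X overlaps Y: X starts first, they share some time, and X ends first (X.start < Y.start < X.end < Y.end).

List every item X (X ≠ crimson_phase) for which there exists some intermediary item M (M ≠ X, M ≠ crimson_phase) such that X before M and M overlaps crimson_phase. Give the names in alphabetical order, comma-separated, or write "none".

blue_phase, red_phase

Target crimson_phase = [June 24, June 28].
Intermediaries M with M overlaps crimson_phase: amber_phase, gold_phase.
Via amber_phase — items with X before amber_phase: none.
Via gold_phase — items with X before gold_phase: blue_phase, red_phase.
Union: blue_phase, red_phase.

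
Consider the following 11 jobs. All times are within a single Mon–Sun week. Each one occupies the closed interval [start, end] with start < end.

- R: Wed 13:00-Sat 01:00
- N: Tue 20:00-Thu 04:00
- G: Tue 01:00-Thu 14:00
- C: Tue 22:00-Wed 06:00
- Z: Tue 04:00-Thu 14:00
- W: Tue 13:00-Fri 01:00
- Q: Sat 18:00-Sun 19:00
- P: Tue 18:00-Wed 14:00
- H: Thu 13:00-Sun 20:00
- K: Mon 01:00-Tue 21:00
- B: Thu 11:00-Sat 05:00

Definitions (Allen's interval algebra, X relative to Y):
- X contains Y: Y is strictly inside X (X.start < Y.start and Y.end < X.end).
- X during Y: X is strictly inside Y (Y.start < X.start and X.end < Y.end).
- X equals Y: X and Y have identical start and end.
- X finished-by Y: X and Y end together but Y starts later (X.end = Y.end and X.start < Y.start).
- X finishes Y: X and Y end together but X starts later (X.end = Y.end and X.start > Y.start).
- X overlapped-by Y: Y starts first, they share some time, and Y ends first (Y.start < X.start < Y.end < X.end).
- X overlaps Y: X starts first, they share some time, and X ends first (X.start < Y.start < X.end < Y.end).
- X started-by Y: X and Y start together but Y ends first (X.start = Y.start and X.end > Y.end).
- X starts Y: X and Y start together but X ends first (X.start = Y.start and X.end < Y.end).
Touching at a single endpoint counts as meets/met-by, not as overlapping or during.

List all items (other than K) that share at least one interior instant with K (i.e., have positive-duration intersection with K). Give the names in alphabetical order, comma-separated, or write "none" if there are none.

G, N, P, W, Z

Target K = [Mon 01:00, Tue 21:00].
B [Thu 11:00, Sat 05:00] → after → no.
C [Tue 22:00, Wed 06:00] → after → no.
G [Tue 01:00, Thu 14:00] → overlapped-by → yes.
H [Thu 13:00, Sun 20:00] → after → no.
N [Tue 20:00, Thu 04:00] → overlapped-by → yes.
P [Tue 18:00, Wed 14:00] → overlapped-by → yes.
Q [Sat 18:00, Sun 19:00] → after → no.
R [Wed 13:00, Sat 01:00] → after → no.
W [Tue 13:00, Fri 01:00] → overlapped-by → yes.
Z [Tue 04:00, Thu 14:00] → overlapped-by → yes.
Result: G, N, P, W, Z.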